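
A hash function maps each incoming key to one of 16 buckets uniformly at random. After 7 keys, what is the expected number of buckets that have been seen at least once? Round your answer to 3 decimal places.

For each bucket, P(seen in 7 keys) = 1 - (15/16)^7 = 0.3635.
By linearity of expectation, E[distinct seen] = 16·(1 - (15/16)^7) = 5.8160.

5.816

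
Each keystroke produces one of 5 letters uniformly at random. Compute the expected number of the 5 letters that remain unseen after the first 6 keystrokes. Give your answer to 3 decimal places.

1.311

For each letter, P(unseen after 6) = (4/5)^6 = 0.2621.
By linearity of expectation, E[unseen] = 5·(4/5)^6 = 1.3107.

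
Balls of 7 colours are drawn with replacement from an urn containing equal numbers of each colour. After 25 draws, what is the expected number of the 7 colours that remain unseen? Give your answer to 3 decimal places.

For each colour, P(unseen after 25) = (6/7)^25 = 0.0212.
By linearity of expectation, E[unseen] = 7·(6/7)^25 = 0.1484.

0.148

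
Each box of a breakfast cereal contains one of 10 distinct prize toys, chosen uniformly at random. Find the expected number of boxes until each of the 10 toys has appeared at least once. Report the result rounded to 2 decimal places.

29.29

After k distinct toys have appeared, the next box gives a new one with probability (10-k)/10, so the expected wait for the (k+1)-th is 10/(10-k).
E[T] = 10/10 + 10/9 + 10/8 + ... + 10/2 + 10/1 = 10·H_{10}.
H_{10} = 2.929, so E[T] = 29.290.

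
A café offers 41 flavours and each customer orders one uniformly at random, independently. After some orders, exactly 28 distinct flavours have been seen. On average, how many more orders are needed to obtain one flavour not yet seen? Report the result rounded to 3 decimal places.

3.154

The number of orders until the next new flavour is geometric with success probability 13/41, so its mean is 41/13.
E = 41/13 = 3.1538.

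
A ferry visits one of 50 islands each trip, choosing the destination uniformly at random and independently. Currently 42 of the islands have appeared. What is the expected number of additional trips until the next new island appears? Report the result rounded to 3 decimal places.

The number of trips until the next new island is geometric with success probability 8/50, so its mean is 50/8.
E = 50/8 = 6.2500.

6.250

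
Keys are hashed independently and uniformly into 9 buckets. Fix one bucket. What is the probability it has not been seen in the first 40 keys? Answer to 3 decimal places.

0.009

On each key the fixed bucket fails to appear with probability 8/9.
P(still missing after 40) = (8/9)^40 = 0.0090.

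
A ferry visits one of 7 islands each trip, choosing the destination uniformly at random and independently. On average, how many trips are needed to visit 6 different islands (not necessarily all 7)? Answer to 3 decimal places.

11.150

Going from k to k+1 distinct takes a geometric number of trips with mean 7/(7-k).
Sum over k = 0,...,5: E = 7/7 + 7/6 + 7/5 + 7/4 + 7/3 + 7/2 = 11.1500.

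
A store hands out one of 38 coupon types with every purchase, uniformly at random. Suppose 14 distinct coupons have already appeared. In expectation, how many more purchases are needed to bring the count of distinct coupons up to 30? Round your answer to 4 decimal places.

The wait to go from k to k+1 distinct coupons is geometric with mean 38/(38-k).
Sum over k = 14,...,29: E = 38/24 + 38/23 + 38/22 + ... + 38/10 + 38/9 = 40.20784.

40.2078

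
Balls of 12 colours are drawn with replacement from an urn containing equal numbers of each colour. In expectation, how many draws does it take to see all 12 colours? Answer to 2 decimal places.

After k distinct colours have appeared, the next draw gives a new one with probability (12-k)/12, so the expected wait for the (k+1)-th is 12/(12-k).
E[T] = 12/12 + 12/11 + 12/10 + ... + 12/2 + 12/1 = 12·H_{12}.
H_{12} = 3.103, so E[T] = 37.239.

37.24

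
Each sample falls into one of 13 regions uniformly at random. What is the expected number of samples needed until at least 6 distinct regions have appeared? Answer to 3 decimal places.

Going from k to k+1 distinct takes a geometric number of samples with mean 13/(13-k).
Sum over k = 0,...,5: E = 13/13 + 13/12 + 13/11 + 13/10 + 13/9 + 13/8 = 7.6346.

7.635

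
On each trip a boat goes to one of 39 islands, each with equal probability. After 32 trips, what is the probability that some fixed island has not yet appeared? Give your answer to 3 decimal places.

Each trip misses the fixed island with probability (39-1)/39 = 38/39, independently.
P(still missing after 32) = (38/39)^32 = 0.4355.

0.436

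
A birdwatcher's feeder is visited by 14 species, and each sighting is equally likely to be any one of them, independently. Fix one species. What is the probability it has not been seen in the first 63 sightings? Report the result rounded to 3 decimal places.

On each sighting the fixed species fails to appear with probability 13/14.
P(still missing after 63) = (13/14)^63 = 0.0094.

0.009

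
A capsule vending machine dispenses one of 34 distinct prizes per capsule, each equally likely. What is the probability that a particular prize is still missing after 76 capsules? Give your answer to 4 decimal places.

Each capsule misses the fixed prize with probability (34-1)/34 = 33/34, independently.
P(still missing after 76) = (33/34)^76 = 0.10343.

0.1034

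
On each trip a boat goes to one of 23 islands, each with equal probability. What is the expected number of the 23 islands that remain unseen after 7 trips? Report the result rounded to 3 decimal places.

16.850

For each island, P(unseen after 7) = (22/23)^7 = 0.7326.
By linearity of expectation, E[unseen] = 23·(22/23)^7 = 16.8497.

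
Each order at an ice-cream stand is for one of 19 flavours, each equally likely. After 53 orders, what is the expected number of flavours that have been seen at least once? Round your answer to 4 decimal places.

For each flavour, P(seen in 53 orders) = 1 - (18/19)^53 = 0.94305.
By linearity of expectation, E[distinct seen] = 19·(1 - (18/19)^53) = 17.91793.

17.9179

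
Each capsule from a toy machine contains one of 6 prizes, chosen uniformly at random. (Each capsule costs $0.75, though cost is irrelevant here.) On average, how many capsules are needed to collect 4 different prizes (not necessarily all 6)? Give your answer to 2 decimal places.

5.70

With k distinct prizes already seen, the next new one arrives after an expected 6/(6-k) capsules.
Sum over k = 0,...,3: E = 6/6 + 6/5 + 6/4 + 6/3 = 5.700.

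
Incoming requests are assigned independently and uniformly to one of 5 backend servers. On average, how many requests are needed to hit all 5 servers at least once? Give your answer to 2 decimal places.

11.42

The wait to go from k to k+1 distinct servers is geometric with mean 5/(5-k).
E[T] = 5/5 + 5/4 + 5/3 + 5/2 + 5/1 = 5·H_{5}.
H_{5} = 2.283, so E[T] = 11.417.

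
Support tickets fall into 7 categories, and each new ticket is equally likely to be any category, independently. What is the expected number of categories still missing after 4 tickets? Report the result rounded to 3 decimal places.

For each category, P(unseen after 4) = (6/7)^4 = 0.5398.
By linearity of expectation, E[unseen] = 7·(6/7)^4 = 3.7784.

3.778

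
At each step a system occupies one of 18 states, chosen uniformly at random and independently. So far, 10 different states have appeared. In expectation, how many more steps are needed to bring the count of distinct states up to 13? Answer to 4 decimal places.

From k distinct to k+1 distinct takes on average 18/(18-k) steps.
Sum over k = 10,...,12: E = 18/8 + 18/7 + 18/6 = 7.82143.

7.8214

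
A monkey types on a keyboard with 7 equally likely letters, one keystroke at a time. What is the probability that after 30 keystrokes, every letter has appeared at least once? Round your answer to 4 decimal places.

0.9322

By inclusion–exclusion over which letters are missing,
P(all seen) = Σ_{j=0}^{7} (-1)^j C(7,j)((7-j)/7)^30
= 1.00000 - 0.06866 + 0.00087 - 0.00000 + 0.00000 - 0.00000 + 0.00000 - 0.00000
= 0.93221.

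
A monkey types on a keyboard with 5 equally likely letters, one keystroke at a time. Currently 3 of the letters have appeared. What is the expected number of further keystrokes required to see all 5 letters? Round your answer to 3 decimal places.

With k distinct letters already seen, the next new one takes an expected 5/(5-k) keystrokes.
Sum over k = 3,...,4: E = 5/2 + 5/1 = 7.5000.

7.500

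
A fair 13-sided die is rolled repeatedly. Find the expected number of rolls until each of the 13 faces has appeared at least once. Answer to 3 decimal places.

41.342

Split into phases: going from k distinct to k+1 distinct takes on average 13/(13-k) rolls.
E[T] = 13/13 + 13/12 + 13/11 + ... + 13/2 + 13/1 = 13·H_{13}.
H_{13} = 3.1801, so E[T] = 41.3417.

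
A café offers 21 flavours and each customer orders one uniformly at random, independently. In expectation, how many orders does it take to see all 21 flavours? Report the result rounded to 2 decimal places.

76.55

After k distinct flavours have appeared, the next order gives a new one with probability (21-k)/21, so the expected wait for the (k+1)-th is 21/(21-k).
E[T] = 21/21 + 21/20 + 21/19 + ... + 21/2 + 21/1 = 21·H_{21}.
H_{21} = 3.645, so E[T] = 76.553.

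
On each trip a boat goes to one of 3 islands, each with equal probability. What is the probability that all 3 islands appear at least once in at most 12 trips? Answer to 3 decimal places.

Let A_i be the event that island i is missing after 12 trips. By inclusion–exclusion on the A_i,
P(all seen) = Σ_{j=0}^{3} (-1)^j C(3,j)((3-j)/3)^12
= 1.0000 - 0.0231 + 0.0000 - 0.0000
= 0.9769.

0.977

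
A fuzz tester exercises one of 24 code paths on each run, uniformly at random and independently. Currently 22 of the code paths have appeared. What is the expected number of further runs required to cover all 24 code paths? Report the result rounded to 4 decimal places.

36.0000

The wait to go from k to k+1 distinct code paths is geometric with mean 24/(24-k).
Sum over k = 22,...,23: E = 24/2 + 24/1 = 36.00000.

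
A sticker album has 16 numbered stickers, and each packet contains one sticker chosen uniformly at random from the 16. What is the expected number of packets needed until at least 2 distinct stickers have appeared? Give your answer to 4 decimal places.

Going from k to k+1 distinct takes a geometric number of packets with mean 16/(16-k).
Sum over k = 0,...,1: E = 16/16 + 16/15 = 2.06667.

2.0667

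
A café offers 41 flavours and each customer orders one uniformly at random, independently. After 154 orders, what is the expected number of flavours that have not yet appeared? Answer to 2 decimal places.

0.91

For each flavour, P(unseen after 154) = (40/41)^154 = 0.022.
By linearity of expectation, E[unseen] = 41·(40/41)^154 = 0.915.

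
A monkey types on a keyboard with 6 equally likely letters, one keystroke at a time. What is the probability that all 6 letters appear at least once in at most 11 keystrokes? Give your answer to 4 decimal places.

Let A_i be the event that letter i is missing after 11 keystrokes. By inclusion–exclusion on the A_i,
P(all seen) = Σ_{j=0}^{6} (-1)^j C(6,j)((6-j)/6)^11
= 1.00000 - 0.80753 + 0.17342 - 0.00977 + 0.00008 - 0.00000 + 0.00000
= 0.35621.

0.3562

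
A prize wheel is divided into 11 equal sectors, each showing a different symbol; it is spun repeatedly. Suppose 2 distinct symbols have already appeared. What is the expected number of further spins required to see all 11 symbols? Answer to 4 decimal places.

31.1187

From k distinct to k+1 distinct takes on average 11/(11-k) spins.
Sum over k = 2,...,10: E = 11/9 + 11/8 + 11/7 + ... + 11/2 + 11/1 = 31.11865.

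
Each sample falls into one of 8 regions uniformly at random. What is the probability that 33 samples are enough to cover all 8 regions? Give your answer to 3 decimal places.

0.905

Let A_i be the event that region i is missing after 33 samples. By inclusion–exclusion on the A_i,
P(all seen) = Σ_{j=0}^{8} (-1)^j C(8,j)((8-j)/8)^33
= 1.0000 - 0.0976 + 0.0021 - 0.0000 + 0.0000 - 0.0000 + 0.0000 - 0.0000 + 0.0000
= 0.9045.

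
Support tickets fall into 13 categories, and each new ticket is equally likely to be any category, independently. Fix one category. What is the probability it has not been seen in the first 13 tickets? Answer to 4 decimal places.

0.3533

On each ticket the fixed category fails to appear with probability 12/13.
P(still missing after 13) = (12/13)^13 = 0.35326.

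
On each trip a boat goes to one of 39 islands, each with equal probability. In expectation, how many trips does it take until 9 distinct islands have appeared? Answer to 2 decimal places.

10.08

With k distinct islands already seen, the next new one arrives after an expected 39/(39-k) trips.
Sum over k = 0,...,8: E = 39/39 + 39/38 + 39/37 + ... + 39/32 + 39/31 = 10.084.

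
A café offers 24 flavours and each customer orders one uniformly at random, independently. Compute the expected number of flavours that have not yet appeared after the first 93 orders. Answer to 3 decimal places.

For each flavour, P(unseen after 93) = (23/24)^93 = 0.0191.
By linearity of expectation, E[unseen] = 24·(23/24)^93 = 0.4584.

0.458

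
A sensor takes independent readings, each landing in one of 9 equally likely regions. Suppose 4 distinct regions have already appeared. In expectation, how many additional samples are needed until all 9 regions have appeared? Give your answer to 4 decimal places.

From k distinct to k+1 distinct takes on average 9/(9-k) samples.
Sum over k = 4,...,8: E = 9/5 + 9/4 + 9/3 + 9/2 + 9/1 = 20.55000.

20.5500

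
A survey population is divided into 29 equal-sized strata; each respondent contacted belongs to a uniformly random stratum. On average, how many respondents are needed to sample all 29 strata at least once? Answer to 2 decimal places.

Split into phases: going from k distinct to k+1 distinct takes on average 29/(29-k) respondents.
E[T] = 29/29 + 29/28 + 29/27 + ... + 29/2 + 29/1 = 29·H_{29}.
H_{29} = 3.962, so E[T] = 114.888.

114.89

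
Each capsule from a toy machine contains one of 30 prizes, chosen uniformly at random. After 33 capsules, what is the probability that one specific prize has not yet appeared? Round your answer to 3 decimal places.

Each capsule misses the fixed prize with probability (30-1)/30 = 29/30, independently.
P(still missing after 33) = (29/30)^33 = 0.3267.

0.327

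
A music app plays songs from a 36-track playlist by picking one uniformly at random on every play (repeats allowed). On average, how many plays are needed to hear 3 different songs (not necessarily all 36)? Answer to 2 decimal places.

3.09

Going from k to k+1 distinct takes a geometric number of plays with mean 36/(36-k).
Sum over k = 0,...,2: E = 36/36 + 36/35 + 36/34 = 3.087.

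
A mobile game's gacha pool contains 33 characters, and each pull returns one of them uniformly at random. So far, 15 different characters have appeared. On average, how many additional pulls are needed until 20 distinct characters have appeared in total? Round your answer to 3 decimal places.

The wait to go from k to k+1 distinct characters is geometric with mean 33/(33-k).
Sum over k = 15,...,19: E = 33/18 + 33/17 + 33/16 + 33/15 + 33/14 = 10.3942.

10.394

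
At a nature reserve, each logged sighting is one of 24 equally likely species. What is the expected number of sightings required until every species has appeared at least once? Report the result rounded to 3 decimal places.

90.623

Split into phases: going from k distinct to k+1 distinct takes on average 24/(24-k) sightings.
E[T] = 24/24 + 24/23 + 24/22 + ... + 24/2 + 24/1 = 24·H_{24}.
H_{24} = 3.7760, so E[T] = 90.6230.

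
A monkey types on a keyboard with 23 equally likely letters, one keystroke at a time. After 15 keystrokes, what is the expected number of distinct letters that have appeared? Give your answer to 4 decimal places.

11.1927

For each letter, P(seen in 15 keystrokes) = 1 - (22/23)^15 = 0.48664.
By linearity of expectation, E[distinct seen] = 23·(1 - (22/23)^15) = 11.19270.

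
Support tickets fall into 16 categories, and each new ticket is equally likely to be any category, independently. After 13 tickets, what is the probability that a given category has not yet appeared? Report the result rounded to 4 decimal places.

0.4321

On each ticket the fixed category fails to appear with probability 15/16.
P(still missing after 13) = (15/16)^13 = 0.43214.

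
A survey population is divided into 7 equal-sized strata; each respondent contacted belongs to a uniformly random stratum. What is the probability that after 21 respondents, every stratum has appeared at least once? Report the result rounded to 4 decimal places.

0.7427

Let A_i be the event that stratum i is missing after 21 respondents. By inclusion–exclusion on the A_i,
P(all seen) = Σ_{j=0}^{7} (-1)^j C(7,j)((7-j)/7)^21
= 1.00000 - 0.27493 + 0.01793 - 0.00028 + 0.00000 - 0.00000 + 0.00000 - 0.00000
= 0.74273.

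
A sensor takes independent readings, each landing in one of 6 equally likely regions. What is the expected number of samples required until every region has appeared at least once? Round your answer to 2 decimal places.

14.70

Split into phases: going from k distinct to k+1 distinct takes on average 6/(6-k) samples.
E[T] = 6/6 + 6/5 + 6/4 + 6/3 + 6/2 + 6/1 = 6·H_{6}.
H_{6} = 2.450, so E[T] = 14.700.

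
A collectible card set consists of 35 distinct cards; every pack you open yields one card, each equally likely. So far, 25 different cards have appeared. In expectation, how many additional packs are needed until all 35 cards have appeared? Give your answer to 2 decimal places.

With k distinct cards already seen, the next new one takes an expected 35/(35-k) packs.
Sum over k = 25,...,34: E = 35/10 + 35/9 + 35/8 + ... + 35/2 + 35/1 = 102.514.

102.51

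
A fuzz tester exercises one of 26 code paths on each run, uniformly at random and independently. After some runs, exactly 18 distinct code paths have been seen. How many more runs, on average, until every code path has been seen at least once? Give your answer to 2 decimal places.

The wait to go from k to k+1 distinct code paths is geometric with mean 26/(26-k).
Sum over k = 18,...,25: E = 26/8 + 26/7 + 26/6 + ... + 26/2 + 26/1 = 70.664.

70.66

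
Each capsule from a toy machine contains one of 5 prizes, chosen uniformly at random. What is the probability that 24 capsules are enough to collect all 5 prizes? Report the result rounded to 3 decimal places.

By inclusion–exclusion over which prizes are missing,
P(all seen) = Σ_{j=0}^{5} (-1)^j C(5,j)((5-j)/5)^24
= 1.0000 - 0.0236 + 0.0000 - 0.0000 + 0.0000 - 0.0000
= 0.9764.

0.976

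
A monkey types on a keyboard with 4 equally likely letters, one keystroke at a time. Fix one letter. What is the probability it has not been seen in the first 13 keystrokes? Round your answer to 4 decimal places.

On each keystroke the fixed letter fails to appear with probability 3/4.
P(still missing after 13) = (3/4)^13 = 0.02376.

0.0238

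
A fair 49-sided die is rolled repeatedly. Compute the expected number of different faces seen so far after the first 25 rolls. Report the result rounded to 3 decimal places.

19.737

For each face, P(seen in 25 rolls) = 1 - (48/49)^25 = 0.4028.
By linearity of expectation, E[distinct seen] = 49·(1 - (48/49)^25) = 19.7366.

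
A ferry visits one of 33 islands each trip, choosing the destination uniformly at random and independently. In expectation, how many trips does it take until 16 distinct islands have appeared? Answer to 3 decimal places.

With k distinct islands already seen, the next new one arrives after an expected 33/(33-k) trips.
Sum over k = 0,...,15: E = 33/33 + 33/32 + 33/31 + ... + 33/19 + 33/18 = 21.4251.

21.425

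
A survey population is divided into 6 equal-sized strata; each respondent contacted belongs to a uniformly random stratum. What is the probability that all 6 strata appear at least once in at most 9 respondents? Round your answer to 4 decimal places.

0.1890

Let A_i be the event that stratum i is missing after 9 respondents. By inclusion–exclusion on the A_i,
P(all seen) = Σ_{j=0}^{6} (-1)^j C(6,j)((6-j)/6)^9
= 1.00000 - 1.16284 + 0.39018 - 0.03906 + 0.00076 - 0.00000 + 0.00000
= 0.18904.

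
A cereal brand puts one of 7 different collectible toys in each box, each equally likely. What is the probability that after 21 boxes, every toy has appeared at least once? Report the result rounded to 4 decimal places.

0.7427

By inclusion–exclusion over which toys are missing,
P(all seen) = Σ_{j=0}^{7} (-1)^j C(7,j)((7-j)/7)^21
= 1.00000 - 0.27493 + 0.01793 - 0.00028 + 0.00000 - 0.00000 + 0.00000 - 0.00000
= 0.74273.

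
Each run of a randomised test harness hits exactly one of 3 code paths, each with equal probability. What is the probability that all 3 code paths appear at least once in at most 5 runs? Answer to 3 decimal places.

Let A_i be the event that code path i is missing after 5 runs. By inclusion–exclusion on the A_i,
P(all seen) = Σ_{j=0}^{3} (-1)^j C(3,j)((3-j)/3)^5
= 1.0000 - 0.3951 + 0.0123 - 0.0000
= 0.6173.

0.617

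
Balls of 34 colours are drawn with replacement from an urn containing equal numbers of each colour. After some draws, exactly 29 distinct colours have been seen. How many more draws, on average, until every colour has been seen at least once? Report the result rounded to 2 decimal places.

With k distinct colours already seen, the next new one takes an expected 34/(34-k) draws.
Sum over k = 29,...,33: E = 34/5 + 34/4 + 34/3 + 34/2 + 34/1 = 77.633.

77.63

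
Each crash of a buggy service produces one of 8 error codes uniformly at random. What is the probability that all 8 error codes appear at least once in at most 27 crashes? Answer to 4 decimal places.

By inclusion–exclusion over which error codes are missing,
P(all seen) = Σ_{j=0}^{8} (-1)^j C(8,j)((8-j)/8)^27
= 1.00000 - 0.21742 + 0.01185 - 0.00017 + 0.00000 - 0.00000 + 0.00000 - 0.00000 + 0.00000
= 0.79426.

0.7943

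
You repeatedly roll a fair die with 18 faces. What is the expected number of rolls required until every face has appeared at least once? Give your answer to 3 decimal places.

The wait to go from k to k+1 distinct faces is geometric with mean 18/(18-k).
E[T] = 18/18 + 18/17 + 18/16 + ... + 18/2 + 18/1 = 18·H_{18}.
H_{18} = 3.4951, so E[T] = 62.9119.

62.912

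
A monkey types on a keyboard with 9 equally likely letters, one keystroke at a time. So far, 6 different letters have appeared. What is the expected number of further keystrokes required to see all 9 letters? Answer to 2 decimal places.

From k distinct to k+1 distinct takes on average 9/(9-k) keystrokes.
Sum over k = 6,...,8: E = 9/3 + 9/2 + 9/1 = 16.500.

16.50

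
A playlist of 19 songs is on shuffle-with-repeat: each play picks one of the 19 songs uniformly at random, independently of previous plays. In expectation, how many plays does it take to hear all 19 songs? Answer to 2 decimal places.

After k distinct songs have appeared, the next play gives a new one with probability (19-k)/19, so the expected wait for the (k+1)-th is 19/(19-k).
E[T] = 19/19 + 19/18 + 19/17 + ... + 19/2 + 19/1 = 19·H_{19}.
H_{19} = 3.548, so E[T] = 67.407.

67.41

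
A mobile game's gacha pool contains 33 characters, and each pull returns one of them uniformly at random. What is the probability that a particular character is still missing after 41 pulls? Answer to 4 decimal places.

0.2832

On each pull the fixed character fails to appear with probability 32/33.
P(still missing after 41) = (32/33)^41 = 0.28319.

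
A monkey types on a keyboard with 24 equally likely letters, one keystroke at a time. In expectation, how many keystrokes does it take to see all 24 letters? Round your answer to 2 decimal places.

90.62

After k distinct letters have appeared, the next keystroke gives a new one with probability (24-k)/24, so the expected wait for the (k+1)-th is 24/(24-k).
E[T] = 24/24 + 24/23 + 24/22 + ... + 24/2 + 24/1 = 24·H_{24}.
H_{24} = 3.776, so E[T] = 90.623.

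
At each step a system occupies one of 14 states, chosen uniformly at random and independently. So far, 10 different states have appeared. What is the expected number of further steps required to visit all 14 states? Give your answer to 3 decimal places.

29.167

The wait to go from k to k+1 distinct states is geometric with mean 14/(14-k).
Sum over k = 10,...,13: E = 14/4 + 14/3 + 14/2 + 14/1 = 29.1667.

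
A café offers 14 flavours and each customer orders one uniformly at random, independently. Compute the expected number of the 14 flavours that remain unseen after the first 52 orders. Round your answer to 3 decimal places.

For each flavour, P(unseen after 52) = (13/14)^52 = 0.0212.
By linearity of expectation, E[unseen] = 14·(13/14)^52 = 0.2968.

0.297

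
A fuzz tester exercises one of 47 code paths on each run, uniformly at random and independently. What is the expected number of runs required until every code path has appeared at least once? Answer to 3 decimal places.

208.584

After k distinct code paths have appeared, the next run gives a new one with probability (47-k)/47, so the expected wait for the (k+1)-th is 47/(47-k).
E[T] = 47/47 + 47/46 + 47/45 + ... + 47/2 + 47/1 = 47·H_{47}.
H_{47} = 4.4380, so E[T] = 208.5843.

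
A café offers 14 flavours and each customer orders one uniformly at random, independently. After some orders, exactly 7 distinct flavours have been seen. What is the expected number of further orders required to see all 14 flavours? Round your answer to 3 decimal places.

With k distinct flavours already seen, the next new one takes an expected 14/(14-k) orders.
Sum over k = 7,...,13: E = 14/7 + 14/6 + 14/5 + ... + 14/2 + 14/1 = 36.3000.

36.300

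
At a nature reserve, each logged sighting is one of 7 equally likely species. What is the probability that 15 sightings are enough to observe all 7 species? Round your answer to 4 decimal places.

Let A_i be the event that species i is missing after 15 sightings. By inclusion–exclusion on the A_i,
P(all seen) = Σ_{j=0}^{7} (-1)^j C(7,j)((7-j)/7)^15
= 1.00000 - 0.69326 + 0.13499 - 0.00792 + 0.00011 - 0.00000 + 0.00000 - 0.00000
= 0.43392.

0.4339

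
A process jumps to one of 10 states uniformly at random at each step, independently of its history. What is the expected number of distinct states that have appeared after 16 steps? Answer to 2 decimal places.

For each state, P(seen in 16 steps) = 1 - (9/10)^16 = 0.815.
By linearity of expectation, E[distinct seen] = 10·(1 - (9/10)^16) = 8.147.

8.15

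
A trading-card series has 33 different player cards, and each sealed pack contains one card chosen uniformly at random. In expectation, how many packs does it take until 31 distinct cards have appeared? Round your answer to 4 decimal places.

85.4303

With k distinct cards already seen, the next new one arrives after an expected 33/(33-k) packs.
Sum over k = 0,...,30: E = 33/33 + 33/32 + 33/31 + ... + 33/4 + 33/3 = 85.43034.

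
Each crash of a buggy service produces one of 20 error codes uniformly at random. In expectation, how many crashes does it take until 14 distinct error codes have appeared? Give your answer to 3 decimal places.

Going from k to k+1 distinct takes a geometric number of crashes with mean 20/(20-k).
Sum over k = 0,...,13: E = 20/20 + 20/19 + 20/18 + ... + 20/8 + 20/7 = 22.9548.

22.955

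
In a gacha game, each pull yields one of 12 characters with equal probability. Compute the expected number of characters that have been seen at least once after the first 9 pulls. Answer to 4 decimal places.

6.5162

For each character, P(seen in 9 pulls) = 1 - (11/12)^9 = 0.54301.
By linearity of expectation, E[distinct seen] = 12·(1 - (11/12)^9) = 6.51617.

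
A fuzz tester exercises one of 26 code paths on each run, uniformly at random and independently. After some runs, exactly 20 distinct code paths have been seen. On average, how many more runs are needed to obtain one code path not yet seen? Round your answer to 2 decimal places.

4.33

The number of runs until the next new code path is geometric with success probability 6/26, so its mean is 26/6.
E = 26/6 = 4.333.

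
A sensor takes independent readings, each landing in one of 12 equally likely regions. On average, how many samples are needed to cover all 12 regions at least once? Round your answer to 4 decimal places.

37.2385

After k distinct regions have appeared, the next sample gives a new one with probability (12-k)/12, so the expected wait for the (k+1)-th is 12/(12-k).
E[T] = 12/12 + 12/11 + 12/10 + ... + 12/2 + 12/1 = 12·H_{12}.
H_{12} = 3.10321, so E[T] = 37.23853.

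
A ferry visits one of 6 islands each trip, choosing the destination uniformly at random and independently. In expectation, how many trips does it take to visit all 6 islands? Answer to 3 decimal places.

Split into phases: going from k distinct to k+1 distinct takes on average 6/(6-k) trips.
E[T] = 6/6 + 6/5 + 6/4 + 6/3 + 6/2 + 6/1 = 6·H_{6}.
H_{6} = 2.4500, so E[T] = 14.7000.

14.700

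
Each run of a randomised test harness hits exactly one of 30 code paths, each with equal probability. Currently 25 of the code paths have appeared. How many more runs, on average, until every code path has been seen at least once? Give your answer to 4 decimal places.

68.5000

The wait to go from k to k+1 distinct code paths is geometric with mean 30/(30-k).
Sum over k = 25,...,29: E = 30/5 + 30/4 + 30/3 + 30/2 + 30/1 = 68.50000.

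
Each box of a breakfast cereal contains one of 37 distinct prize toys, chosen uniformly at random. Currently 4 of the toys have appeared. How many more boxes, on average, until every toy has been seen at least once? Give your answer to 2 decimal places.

From k distinct to k+1 distinct takes on average 37/(37-k) boxes.
Sum over k = 4,...,36: E = 37/33 + 37/32 + 37/31 + ... + 37/2 + 37/1 = 151.286.

151.29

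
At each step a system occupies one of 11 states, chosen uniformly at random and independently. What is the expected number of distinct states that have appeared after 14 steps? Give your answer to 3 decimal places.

8.103

For each state, P(seen in 14 steps) = 1 - (10/11)^14 = 0.7367.
By linearity of expectation, E[distinct seen] = 11·(1 - (10/11)^14) = 8.1034.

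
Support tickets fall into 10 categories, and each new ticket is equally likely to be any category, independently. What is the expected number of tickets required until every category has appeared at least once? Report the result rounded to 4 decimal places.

29.2897

The wait to go from k to k+1 distinct categories is geometric with mean 10/(10-k).
E[T] = 10/10 + 10/9 + 10/8 + ... + 10/2 + 10/1 = 10·H_{10}.
H_{10} = 2.92897, so E[T] = 29.28968.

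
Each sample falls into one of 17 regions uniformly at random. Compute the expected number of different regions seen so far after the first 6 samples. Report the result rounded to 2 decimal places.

For each region, P(seen in 6 samples) = 1 - (16/17)^6 = 0.305.
By linearity of expectation, E[distinct seen] = 17·(1 - (16/17)^6) = 5.184.

5.18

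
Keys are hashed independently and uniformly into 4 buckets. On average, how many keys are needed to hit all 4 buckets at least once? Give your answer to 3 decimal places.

8.333

After k distinct buckets have appeared, the next key gives a new one with probability (4-k)/4, so the expected wait for the (k+1)-th is 4/(4-k).
E[T] = 4/4 + 4/3 + 4/2 + 4/1 = 4·H_{4}.
H_{4} = 2.0833, so E[T] = 8.3333.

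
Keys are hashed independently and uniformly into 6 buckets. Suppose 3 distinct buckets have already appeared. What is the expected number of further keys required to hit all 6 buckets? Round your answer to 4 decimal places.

From k distinct to k+1 distinct takes on average 6/(6-k) keys.
Sum over k = 3,...,5: E = 6/3 + 6/2 + 6/1 = 11.00000.

11.0000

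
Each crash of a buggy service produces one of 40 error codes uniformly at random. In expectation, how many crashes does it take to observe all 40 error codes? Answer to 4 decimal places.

The wait to go from k to k+1 distinct error codes is geometric with mean 40/(40-k).
E[T] = 40/40 + 40/39 + 40/38 + ... + 40/2 + 40/1 = 40·H_{40}.
H_{40} = 4.27854, so E[T] = 171.14172.

171.1417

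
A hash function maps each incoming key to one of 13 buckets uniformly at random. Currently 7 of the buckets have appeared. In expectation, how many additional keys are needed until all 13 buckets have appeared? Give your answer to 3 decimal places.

31.850

From k distinct to k+1 distinct takes on average 13/(13-k) keys.
Sum over k = 7,...,12: E = 13/6 + 13/5 + 13/4 + 13/3 + 13/2 + 13/1 = 31.8500.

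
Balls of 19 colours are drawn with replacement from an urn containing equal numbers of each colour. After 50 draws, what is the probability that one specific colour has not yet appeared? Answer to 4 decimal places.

0.0670

Each draw misses the fixed colour with probability (19-1)/19 = 18/19, independently.
P(still missing after 50) = (18/19)^50 = 0.06698.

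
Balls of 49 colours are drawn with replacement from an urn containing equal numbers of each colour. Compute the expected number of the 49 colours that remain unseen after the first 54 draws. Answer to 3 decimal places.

16.093

For each colour, P(unseen after 54) = (48/49)^54 = 0.3284.
By linearity of expectation, E[unseen] = 49·(48/49)^54 = 16.0929.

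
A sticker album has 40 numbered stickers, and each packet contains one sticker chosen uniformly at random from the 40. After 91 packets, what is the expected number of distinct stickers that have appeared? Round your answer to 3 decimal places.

For each sticker, P(seen in 91 packets) = 1 - (39/40)^91 = 0.9001.
By linearity of expectation, E[distinct seen] = 40·(1 - (39/40)^91) = 36.0053.

36.005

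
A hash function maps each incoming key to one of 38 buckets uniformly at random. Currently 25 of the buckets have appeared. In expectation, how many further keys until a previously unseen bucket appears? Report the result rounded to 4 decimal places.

2.9231

The number of keys until the next new bucket is geometric with success probability 13/38, so its mean is 38/13.
E = 38/13 = 2.92308.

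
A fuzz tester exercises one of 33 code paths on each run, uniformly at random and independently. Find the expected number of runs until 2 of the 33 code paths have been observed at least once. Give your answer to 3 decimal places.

2.031

Going from k to k+1 distinct takes a geometric number of runs with mean 33/(33-k).
Sum over k = 0,...,1: E = 33/33 + 33/32 = 2.0313.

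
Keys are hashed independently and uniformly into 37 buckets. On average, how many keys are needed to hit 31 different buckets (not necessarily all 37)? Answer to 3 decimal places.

64.809

Going from k to k+1 distinct takes a geometric number of keys with mean 37/(37-k).
Sum over k = 0,...,30: E = 37/37 + 37/36 + 37/35 + ... + 37/8 + 37/7 = 64.8087.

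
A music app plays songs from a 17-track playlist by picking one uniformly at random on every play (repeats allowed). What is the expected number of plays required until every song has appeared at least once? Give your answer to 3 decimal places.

58.472

After k distinct songs have appeared, the next play gives a new one with probability (17-k)/17, so the expected wait for the (k+1)-th is 17/(17-k).
E[T] = 17/17 + 17/16 + 17/15 + ... + 17/2 + 17/1 = 17·H_{17}.
H_{17} = 3.4396, so E[T] = 58.4724.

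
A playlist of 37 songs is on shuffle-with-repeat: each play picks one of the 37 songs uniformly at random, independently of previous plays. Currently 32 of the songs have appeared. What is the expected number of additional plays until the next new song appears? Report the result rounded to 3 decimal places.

7.400

The number of plays until the next new song is geometric with success probability 5/37, so its mean is 37/5.
E = 37/5 = 7.4000.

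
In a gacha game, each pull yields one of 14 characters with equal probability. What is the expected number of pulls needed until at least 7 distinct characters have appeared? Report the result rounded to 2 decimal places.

9.22

Going from k to k+1 distinct takes a geometric number of pulls with mean 14/(14-k).
Sum over k = 0,...,6: E = 14/14 + 14/13 + 14/12 + ... + 14/9 + 14/8 = 9.222.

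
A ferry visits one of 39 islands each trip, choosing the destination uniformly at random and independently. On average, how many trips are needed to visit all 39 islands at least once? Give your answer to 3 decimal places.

After k distinct islands have appeared, the next trip gives a new one with probability (39-k)/39, so the expected wait for the (k+1)-th is 39/(39-k).
E[T] = 39/39 + 39/38 + 39/37 + ... + 39/2 + 39/1 = 39·H_{39}.
H_{39} = 4.2535, so E[T] = 165.8882.

165.888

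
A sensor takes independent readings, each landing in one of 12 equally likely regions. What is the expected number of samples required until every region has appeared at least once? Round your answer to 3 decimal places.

The wait to go from k to k+1 distinct regions is geometric with mean 12/(12-k).
E[T] = 12/12 + 12/11 + 12/10 + ... + 12/2 + 12/1 = 12·H_{12}.
H_{12} = 3.1032, so E[T] = 37.2385.

37.239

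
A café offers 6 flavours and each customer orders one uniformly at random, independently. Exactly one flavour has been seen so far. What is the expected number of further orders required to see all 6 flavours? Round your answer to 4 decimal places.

With k distinct flavours already seen, the next new one takes an expected 6/(6-k) orders.
Sum over k = 1,...,5: E = 6/5 + 6/4 + 6/3 + 6/2 + 6/1 = 13.70000.

13.7000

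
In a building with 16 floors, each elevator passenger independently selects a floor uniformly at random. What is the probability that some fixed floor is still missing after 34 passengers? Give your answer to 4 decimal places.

0.1114

Each passenger misses the fixed floor with probability (16-1)/16 = 15/16, independently.
P(still missing after 34) = (15/16)^34 = 0.11144.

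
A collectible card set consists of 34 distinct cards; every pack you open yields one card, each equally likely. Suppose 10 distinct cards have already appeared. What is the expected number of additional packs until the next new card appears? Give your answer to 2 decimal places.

1.42

Each pack yields a new card with probability (34-10)/34 = 24/34, so the wait is geometric with mean 34/24.
E = 34/24 = 1.417.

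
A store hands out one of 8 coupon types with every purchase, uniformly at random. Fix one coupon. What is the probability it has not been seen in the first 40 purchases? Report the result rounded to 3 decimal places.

Each purchase misses the fixed coupon with probability (8-1)/8 = 7/8, independently.
P(still missing after 40) = (7/8)^40 = 0.0048.

0.005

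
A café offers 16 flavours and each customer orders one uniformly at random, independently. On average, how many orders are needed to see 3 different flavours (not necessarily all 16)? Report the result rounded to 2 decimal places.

Going from k to k+1 distinct takes a geometric number of orders with mean 16/(16-k).
Sum over k = 0,...,2: E = 16/16 + 16/15 + 16/14 = 3.210.

3.21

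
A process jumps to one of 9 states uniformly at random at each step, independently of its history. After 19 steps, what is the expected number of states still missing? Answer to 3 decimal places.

0.960

For each state, P(unseen after 19) = (8/9)^19 = 0.1067.
By linearity of expectation, E[unseen] = 9·(8/9)^19 = 0.9602.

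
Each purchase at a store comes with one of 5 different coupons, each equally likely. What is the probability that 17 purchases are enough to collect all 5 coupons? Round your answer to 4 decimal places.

Let A_i be the event that coupon i is missing after 17 purchases. By inclusion–exclusion on the A_i,
P(all seen) = Σ_{j=0}^{5} (-1)^j C(5,j)((5-j)/5)^17
= 1.00000 - 0.11259 + 0.00169 - 0.00000 + 0.00000 - 0.00000
= 0.88910.

0.8891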